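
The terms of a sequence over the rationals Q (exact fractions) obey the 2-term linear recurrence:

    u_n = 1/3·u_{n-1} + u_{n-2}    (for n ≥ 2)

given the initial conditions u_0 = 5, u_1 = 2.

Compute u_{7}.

6722/729

u_2 = 1/3·2 + 1·5 = 17/3
u_3 = 1/3·17/3 + 1·2 = 35/9
u_4 = 1/3·35/9 + 1·17/3 = 188/27
u_5 = 1/3·188/27 + 1·35/9 = 503/81
u_6 = 1/3·503/81 + 1·188/27 = 2195/243
u_7 = 1/3·2195/243 + 1·503/81 = 6722/729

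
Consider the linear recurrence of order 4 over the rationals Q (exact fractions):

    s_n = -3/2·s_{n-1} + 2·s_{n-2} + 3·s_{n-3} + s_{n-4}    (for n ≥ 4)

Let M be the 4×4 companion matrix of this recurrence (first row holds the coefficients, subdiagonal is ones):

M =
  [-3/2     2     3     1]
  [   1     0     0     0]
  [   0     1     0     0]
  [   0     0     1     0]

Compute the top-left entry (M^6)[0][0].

3153/64

(M^6)[0][0] is the top entry after applying M 6 times to the unit state (1, 0, 0, 0). Equivalently it is h_{9} for the auxiliary sequence (h_n) obeying the same recurrence with h_3 = 1 and h_i = 0 for 0 ≤ i < 3:
h_4 = -3/2·1 + 2·0 + 3·0 + 1·0 = -3/2
h_5 = -3/2·-3/2 + 2·1 + 3·0 + 1·0 = 17/4
h_6 = -3/2·17/4 + 2·-3/2 + 3·1 + 1·0 = -51/8
h_7 = -3/2·-51/8 + 2·17/4 + 3·-3/2 + 1·1 = 233/16
h_8 = -3/2·233/16 + 2·-51/8 + 3·17/4 + 1·-3/2 = -747/32
h_9 = -3/2·-747/32 + 2·233/16 + 3·-51/8 + 1·17/4 = 3153/64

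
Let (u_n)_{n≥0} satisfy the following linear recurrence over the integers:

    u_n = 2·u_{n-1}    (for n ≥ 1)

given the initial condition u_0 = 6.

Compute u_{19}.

3145728

u_1 = 2·6 = 12
u_2 = 2·12 = 24
u_3 = 2·24 = 48
u_4 = 2·48 = 96
u_5 = 2·96 = 192
u_6 = 2·192 = 384
u_7 = 2·384 = 768
u_8 = 2·768 = 1536
u_9 = 2·1536 = 3072
u_10 = 2·3072 = 6144
u_11 = 2·6144 = 12288
u_12 = 2·12288 = 24576
u_13 = 2·24576 = 49152
u_14 = 2·49152 = 98304
u_15 = 2·98304 = 196608
u_16 = 2·196608 = 393216
u_17 = 2·393216 = 786432
u_18 = 2·786432 = 1572864
u_19 = 2·1572864 = 3145728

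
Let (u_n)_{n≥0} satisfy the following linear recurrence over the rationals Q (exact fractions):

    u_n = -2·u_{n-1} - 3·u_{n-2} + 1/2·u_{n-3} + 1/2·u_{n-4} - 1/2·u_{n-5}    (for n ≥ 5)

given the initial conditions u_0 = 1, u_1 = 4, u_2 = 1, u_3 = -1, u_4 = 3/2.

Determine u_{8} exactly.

17/4

u_5 = -2·3/2 + -3·-1 + 1/2·1 + 1/2·4 + -1/2·1 = 2
u_6 = -2·2 + -3·3/2 + 1/2·-1 + 1/2·1 + -1/2·4 = -21/2
u_7 = -2·-21/2 + -3·2 + 1/2·3/2 + 1/2·-1 + -1/2·1 = 59/4
u_8 = -2·59/4 + -3·-21/2 + 1/2·2 + 1/2·3/2 + -1/2·-1 = 17/4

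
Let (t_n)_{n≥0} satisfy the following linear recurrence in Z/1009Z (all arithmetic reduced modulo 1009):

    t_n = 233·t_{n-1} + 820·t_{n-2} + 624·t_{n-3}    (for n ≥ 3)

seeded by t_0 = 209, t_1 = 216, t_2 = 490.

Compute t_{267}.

728

t_3 = 233·490 + 820·216 + 624·209 = 953
t_4 = 233·953 + 820·490 + 624·216 = 874
t_5 = 233·874 + 820·953 + 624·490 = 351
t_6 = 233·351 + 820·874 + 624·953 = 715
t_7 = 233·715 + 820·351 + 624·874 = 881
t_8 = 233·881 + 820·715 + 624·351 = 588
Continuing the recurrence:
  t_9 = 947;  t_10 = 386;  t_11 = 392;  t_12 = 883;  t_13 = 194;  t_14 = 834
  t_15 = 330;  t_16 = 969;  t_17 = 730;  t_18 = 150;  t_19 = 163;  t_20 = 0
  t_21 = 235;  t_22 = 72;  t_23 = 613;  t_24 = 404;  t_25 = 1005;  t_26 = 506
  t_27 = 447;  t_28 = 976;  t_29 = 583;  t_30 = 251;  t_31 = 352;  t_32 = 823
  t_33 = 344;  t_34 = 975;  t_35 = 690;  t_36 = 450;  t_37 = 647;  t_38 = 842
  t_39 = 544;  t_40 = 30;  t_41 = 757;  t_42 = 622;  t_43 = 393;  t_44 = 401
  t_45 = 657;  t_46 = 653;  t_47 = 725;  t_48 = 417;  t_49 = 332;  t_50 = 929
  t_51 = 227;  t_52 = 731;  t_53 = 816;  t_54 = 898;  t_55 = 600;  t_56 = 996
  t_57 = 972;  t_58 = 960;  t_59 = 581;  t_60 = 466;  t_61 = 481;  t_62 = 96
  t_63 = 263;  t_64 = 219;  t_65 = 684;  t_66 = 582;  t_67 = 717;  t_68 = 568
  t_69 = 795;  t_70 = 611;  t_71 = 453;  t_72 = 821;  t_73 = 602;  t_74 = 384
  t_75 = 651;  t_76 = 705;  t_77 = 340;  t_78 = 58;  t_79 = 709;  t_80 = 128
  t_81 = 627;  t_82 = 284;  t_83 = 298;  t_84 = 379;  t_85 = 338;  t_86 = 356
  t_87 = 285;  t_88 = 161;  t_89 = 965;  t_90 = 944;  t_91 = 807;  t_92 = 321
  t_93 = 772;  t_94 = 222;  t_95 = 177;  t_96 = 727;  t_97 = 18;  t_98 = 446
  t_99 = 223;  t_100 = 86;  t_101 = 918;  t_102 = 795;  t_103 = 821;  t_104 = 398
  t_105 = 784;  t_106 = 228;  t_107 = 941;  t_108 = 446;  t_109 = 738;  t_110 = 832
  t_111 = 717;  t_112 = 131;  t_113 = 488;  t_114 = 574;  t_115 = 156;  t_116 = 304
  t_117 = 969;  t_118 = 298;  t_119 = 314;  t_120 = 961;  t_121 = 396;  t_122 = 630
  t_123 = 625;  t_124 = 220;  t_125 = 348;  t_126 = 679;  t_127 = 672;  t_128 = 210
  t_129 = 540;  t_130 = 958;  t_131 = 953;  t_132 = 581;  t_133 = 116;  t_134 = 328
  t_135 = 327;  t_136 = 818;  t_137 = 493;  t_138 = 857;  t_139 = 437;  t_140 = 275
  t_141 = 651;  t_142 = 75;  t_143 = 451;  t_144 = 704;  t_145 = 477;  t_146 = 196
  t_147 = 292;  t_148 = 715;  t_149 = 632;  t_150 = 601;  t_151 = 587;  t_152 = 833
  t_153 = 84;  t_154 = 389;  t_155 = 252;  t_156 = 278;  t_157 = 569;  t_158 = 168
  t_159 = 139;  t_160 = 523;  t_161 = 638;  t_162 = 328;  t_163 = 683;  t_164 = 849
  t_165 = 972;  t_166 = 824;  t_167 = 263;  t_168 = 508;  t_169 = 640;  t_170 = 285
  t_171 = 97;  t_172 = 820;  t_173 = 444;  t_174 = 928;  t_175 = 246;  t_176 = 569
  t_177 = 224;  t_178 = 282;  t_179 = 51;  t_180 = 488;  t_181 = 540;  t_182 = 836
  t_183 = 703;  t_184 = 704;  t_185 = 906;  t_186 = 106;  t_187 = 150;  t_188 = 85
  t_189 = 86;  t_190 = 709;  t_191 = 183;  t_192 = 644;  t_193 = 913;  t_194 = 378
  t_195 = 547;  t_196 = 141;  t_197 = 875;  t_198 = 937;  t_199 = 679;  t_200 = 416
  t_201 = 353;  t_202 = 514;  t_203 = 848;  t_204 = 857;  t_205 = 941;  t_206 = 203
  t_207 = 618;  t_208 = 637;  t_209 = 887;  t_210 = 707;  t_211 = 57;  t_212 = 285
  t_213 = 372;  t_214 = 776;  t_215 = 775;  t_216 = 672;  t_217 = 924;  t_218 = 790
  t_219 = 946;  t_220 = 915;  t_221 = 663;  t_222 = 754;  t_223 = 800;  t_224 = 529
  t_225 = 611;  t_226 = 758;  t_227 = 748;  t_228 = 614;  t_229 = 452;  t_230 = 963
  t_231 = 434;  t_232 = 372;  t_233 = 162;  t_234 = 130;  t_235 = 739;  t_236 = 491
  t_237 = 357;  t_238 = 495;  t_239 = 87;  t_240 = 152;  t_241 = 937;  t_242 = 712
  t_243 = 913;  t_244 = 945;  t_245 = 533;  t_246 = 706;  t_247 = 618;  t_248 = 92
  t_249 = 100;  t_250 = 52;  t_251 = 174;  t_252 = 286;  t_253 = 615;  t_254 = 53
  t_255 = 921;  t_256 = 89;  t_257 = 820;  t_258 = 265;  t_259 = 643;  t_260 = 969
  t_261 = 207;  t_262 = 955;  t_263 = 19;  t_264 = 523;  t_265 = 825
t_266 = 233·825 + 820·523 + 624·19 = 298
t_267 = 233·298 + 820·825 + 624·523 = 728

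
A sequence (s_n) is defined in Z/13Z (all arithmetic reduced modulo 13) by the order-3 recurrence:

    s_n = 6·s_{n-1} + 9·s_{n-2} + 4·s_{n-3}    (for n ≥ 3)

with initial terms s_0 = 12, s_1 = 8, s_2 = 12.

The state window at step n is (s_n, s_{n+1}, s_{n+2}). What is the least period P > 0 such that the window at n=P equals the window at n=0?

n=0: window = (12, 8, 12)
n=1: window = (8, 12, 10)
n=2: window = (12, 10, 5)
n=3: window = (10, 5, 12)
n=4: window = (5, 12, 1)
n=5: window = (12, 1, 4)
n=6: window = (1, 4, 3)
n=7: window = (4, 3, 6)
n=8: window = (3, 6, 1)
n=9: window = (6, 1, 7)
n=10: window = (1, 7, 10)
n=11: window = (7, 10, 10)
n=12: window = (10, 10, 9)
n=13: window = (10, 9, 2)
n=14: window = (9, 2, 3)
n=15: window = (2, 3, 7)
n=16: window = (3, 7, 12)
n=17: window = (7, 12, 4)
n=18: window = (12, 4, 4)
n=19: window = (4, 4, 4)
n=20: window = (4, 4, 11)
n=21: window = (4, 11, 1)
n=22: window = (11, 1, 4)
n=23: window = (1, 4, 12)
n=24: window = (4, 12, 8)
n=25: window = (12, 8, 3)
n=26: window = (8, 3, 8)
n=27: window = (3, 8, 3)
n=28: window = (8, 3, 11)
n=29: window = (3, 11, 8)
n=30: window = (11, 8, 3)
n=31: window = (8, 3, 4)
n=32: window = (3, 4, 5)
n=33: window = (4, 5, 0)
n=34: window = (5, 0, 9)
n=35: window = (0, 9, 9)
n=36: window = (9, 9, 5)
n=37: window = (9, 5, 4)
n=38: window = (5, 4, 1)
n=39: window = (4, 1, 10)
n=40: window = (1, 10, 7)
…
n=166: window = (0, 3, 12)
n=167: window = (3, 12, 8)
n=168: window = (12, 8, 12)
window at n=168 equals window at n=0 → period = 168

168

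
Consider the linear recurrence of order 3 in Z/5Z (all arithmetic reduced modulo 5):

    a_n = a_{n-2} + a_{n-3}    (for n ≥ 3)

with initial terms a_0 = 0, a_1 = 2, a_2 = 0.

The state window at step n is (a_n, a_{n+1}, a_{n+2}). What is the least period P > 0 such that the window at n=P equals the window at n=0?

n=0: window = (0, 2, 0)
n=1: window = (2, 0, 2)
n=2: window = (0, 2, 2)
n=3: window = (2, 2, 2)
n=4: window = (2, 2, 4)
n=5: window = (2, 4, 4)
n=6: window = (4, 4, 1)
n=7: window = (4, 1, 3)
n=8: window = (1, 3, 0)
n=9: window = (3, 0, 4)
n=10: window = (0, 4, 3)
n=11: window = (4, 3, 4)
n=12: window = (3, 4, 2)
n=13: window = (4, 2, 2)
n=14: window = (2, 2, 1)
n=15: window = (2, 1, 4)
n=16: window = (1, 4, 3)
n=17: window = (4, 3, 0)
n=18: window = (3, 0, 2)
n=19: window = (0, 2, 3)
n=20: window = (2, 3, 2)
n=21: window = (3, 2, 0)
n=22: window = (2, 0, 0)
n=23: window = (0, 0, 2)
n=24: window = (0, 2, 0)
window at n=24 equals window at n=0 → period = 24

24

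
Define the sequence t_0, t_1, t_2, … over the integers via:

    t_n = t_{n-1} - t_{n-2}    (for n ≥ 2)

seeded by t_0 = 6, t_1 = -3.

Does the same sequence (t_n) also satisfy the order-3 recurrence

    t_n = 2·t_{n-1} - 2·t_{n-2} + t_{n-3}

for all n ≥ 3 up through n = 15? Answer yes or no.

yes

Terms t_0..t_15: 6, -3, -9, -6, 3, 9, 6, -3, -9, -6, 3, 9, 6, -3, -9, -6
n=3: candidate gives -6, actual t_3 = -6 ✓
n=4: candidate gives 3, actual t_4 = 3 ✓
n=5: candidate gives 9, actual t_5 = 9 ✓
n=6: candidate gives 6, actual t_6 = 6 ✓
n=7: candidate gives -3, actual t_7 = -3 ✓
n=8: candidate gives -9, actual t_8 = -9 ✓
n=9: candidate gives -6, actual t_9 = -6 ✓
n=10: candidate gives 3, actual t_10 = 3 ✓
n=11: candidate gives 9, actual t_11 = 9 ✓
n=12: candidate gives 6, actual t_12 = 6 ✓
n=13: candidate gives -3, actual t_13 = -3 ✓
n=14: candidate gives -9, actual t_14 = -9 ✓
n=15: candidate gives -6, actual t_15 = -6 ✓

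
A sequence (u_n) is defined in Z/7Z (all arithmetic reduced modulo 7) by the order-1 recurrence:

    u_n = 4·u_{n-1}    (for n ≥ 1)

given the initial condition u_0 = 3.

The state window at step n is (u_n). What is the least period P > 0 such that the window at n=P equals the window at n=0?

n=0: window = (3)
n=1: window = (5)
n=2: window = (6)
n=3: window = (3)
window at n=3 equals window at n=0 → period = 3

3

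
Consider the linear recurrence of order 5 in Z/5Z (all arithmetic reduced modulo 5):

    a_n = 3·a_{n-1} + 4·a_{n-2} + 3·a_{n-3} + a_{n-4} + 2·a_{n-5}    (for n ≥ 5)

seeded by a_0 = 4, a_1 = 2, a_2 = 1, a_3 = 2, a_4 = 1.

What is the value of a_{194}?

0

a_5 = 3·1 + 4·2 + 3·1 + 1·2 + 2·4 = 4
a_6 = 3·4 + 4·1 + 3·2 + 1·1 + 2·2 = 2
a_7 = 3·2 + 4·4 + 3·1 + 1·2 + 2·1 = 4
a_8 = 3·4 + 4·2 + 3·4 + 1·1 + 2·2 = 2
a_9 = 3·2 + 4·4 + 3·2 + 1·4 + 2·1 = 4
a_10 = 3·4 + 4·2 + 3·4 + 1·2 + 2·4 = 2
a_11 = 3·2 + 4·4 + 3·2 + 1·4 + 2·2 = 1
a_12 = 3·1 + 4·2 + 3·4 + 1·2 + 2·4 = 3
a_13 = 3·3 + 4·1 + 3·2 + 1·4 + 2·2 = 2
a_14 = 3·2 + 4·3 + 3·1 + 1·2 + 2·4 = 1
a_15 = 3·1 + 4·2 + 3·3 + 1·1 + 2·2 = 0
a_16 = 3·0 + 4·1 + 3·2 + 1·3 + 2·1 = 0
a_17 = 3·0 + 4·0 + 3·1 + 1·2 + 2·3 = 1
a_18 = 3·1 + 4·0 + 3·0 + 1·1 + 2·2 = 3
a_19 = 3·3 + 4·1 + 3·0 + 1·0 + 2·1 = 0
a_20 = 3·0 + 4·3 + 3·1 + 1·0 + 2·0 = 0
a_21 = 3·0 + 4·0 + 3·3 + 1·1 + 2·0 = 0
a_22 = 3·0 + 4·0 + 3·0 + 1·3 + 2·1 = 0
a_23 = 3·0 + 4·0 + 3·0 + 1·0 + 2·3 = 1
a_24 = 3·1 + 4·0 + 3·0 + 1·0 + 2·0 = 3
a_25 = 3·3 + 4·1 + 3·0 + 1·0 + 2·0 = 3
a_26 = 3·3 + 4·3 + 3·1 + 1·0 + 2·0 = 4
a_27 = 3·4 + 4·3 + 3·3 + 1·1 + 2·0 = 4
a_28 = 3·4 + 4·4 + 3·3 + 1·3 + 2·1 = 2
a_29 = 3·2 + 4·4 + 3·4 + 1·3 + 2·3 = 3
a_30 = 3·3 + 4·2 + 3·4 + 1·4 + 2·3 = 4
a_31 = 3·4 + 4·3 + 3·2 + 1·4 + 2·4 = 2
a_32 = 3·2 + 4·4 + 3·3 + 1·2 + 2·4 = 1
a_33 = 3·1 + 4·2 + 3·4 + 1·3 + 2·2 = 0
a_34 = 3·0 + 4·1 + 3·2 + 1·4 + 2·3 = 0
a_35 = 3·0 + 4·0 + 3·1 + 1·2 + 2·4 = 3
a_36 = 3·3 + 4·0 + 3·0 + 1·1 + 2·2 = 4
a_37 = 3·4 + 4·3 + 3·0 + 1·0 + 2·1 = 1
a_38 = 3·1 + 4·4 + 3·3 + 1·0 + 2·0 = 3
a_39 = 3·3 + 4·1 + 3·4 + 1·3 + 2·0 = 3
a_40 = 3·3 + 4·3 + 3·1 + 1·4 + 2·3 = 4
a_41 = 3·4 + 4·3 + 3·3 + 1·1 + 2·4 = 2
a_42 = 3·2 + 4·4 + 3·3 + 1·3 + 2·1 = 1
a_43 = 3·1 + 4·2 + 3·4 + 1·3 + 2·3 = 2
a_44 = 3·2 + 4·1 + 3·2 + 1·4 + 2·3 = 1
(a_40, a_41, a_42, a_43, a_44) = (4, 2, 1, 2, 1) = (a_0, a_1, a_2, a_3, a_4), so the sequence has period 40.
194 ≡ 34 (mod 40), hence a_194 = a_34 = 0.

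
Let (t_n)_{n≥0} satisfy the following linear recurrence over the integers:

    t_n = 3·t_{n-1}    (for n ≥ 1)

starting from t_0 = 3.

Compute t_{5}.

729

t_1 = 3·3 = 9
t_2 = 3·9 = 27
t_3 = 3·27 = 81
t_4 = 3·81 = 243
t_5 = 3·243 = 729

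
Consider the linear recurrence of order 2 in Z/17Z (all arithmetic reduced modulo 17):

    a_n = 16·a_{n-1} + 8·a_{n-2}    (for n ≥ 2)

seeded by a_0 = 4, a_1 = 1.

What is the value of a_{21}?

a_2 = 16·1 + 8·4 = 14
a_3 = 16·14 + 8·1 = 11
a_4 = 16·11 + 8·14 = 16
a_5 = 16·16 + 8·11 = 4
a_6 = 16·4 + 8·16 = 5
a_7 = 16·5 + 8·4 = 10
a_8 = 16·10 + 8·5 = 13
a_9 = 16·13 + 8·10 = 16
a_10 = 16·16 + 8·13 = 3
a_11 = 16·3 + 8·16 = 6
a_12 = 16·6 + 8·3 = 1
a_13 = 16·1 + 8·6 = 13
a_14 = 16·13 + 8·1 = 12
a_15 = 16·12 + 8·13 = 7
a_16 = 16·7 + 8·12 = 4
a_17 = 16·4 + 8·7 = 1
a_18 = 16·1 + 8·4 = 14
a_19 = 16·14 + 8·1 = 11
a_20 = 16·11 + 8·14 = 16
a_21 = 16·16 + 8·11 = 4

4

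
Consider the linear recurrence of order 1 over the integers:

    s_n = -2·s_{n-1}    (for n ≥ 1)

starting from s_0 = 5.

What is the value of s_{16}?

s_1 = -2·5 = -10
s_2 = -2·-10 = 20
s_3 = -2·20 = -40
s_4 = -2·-40 = 80
s_5 = -2·80 = -160
s_6 = -2·-160 = 320
s_7 = -2·320 = -640
s_8 = -2·-640 = 1280
s_9 = -2·1280 = -2560
s_10 = -2·-2560 = 5120
s_11 = -2·5120 = -10240
s_12 = -2·-10240 = 20480
s_13 = -2·20480 = -40960
s_14 = -2·-40960 = 81920
s_15 = -2·81920 = -163840
s_16 = -2·-163840 = 327680

327680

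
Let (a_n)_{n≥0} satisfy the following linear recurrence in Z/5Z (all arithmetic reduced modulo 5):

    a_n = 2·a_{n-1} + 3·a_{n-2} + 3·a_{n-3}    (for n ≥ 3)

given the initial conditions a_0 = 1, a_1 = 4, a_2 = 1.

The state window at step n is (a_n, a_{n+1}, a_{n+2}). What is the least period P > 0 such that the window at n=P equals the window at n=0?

n=0: window = (1, 4, 1)
n=1: window = (4, 1, 2)
n=2: window = (1, 2, 4)
n=3: window = (2, 4, 2)
n=4: window = (4, 2, 2)
n=5: window = (2, 2, 2)
n=6: window = (2, 2, 1)
n=7: window = (2, 1, 4)
n=8: window = (1, 4, 2)
n=9: window = (4, 2, 4)
n=10: window = (2, 4, 1)
n=11: window = (4, 1, 0)
n=12: window = (1, 0, 0)
n=13: window = (0, 0, 3)
n=14: window = (0, 3, 1)
n=15: window = (3, 1, 1)
n=16: window = (1, 1, 4)
n=17: window = (1, 4, 4)
n=18: window = (4, 4, 3)
n=19: window = (4, 3, 0)
n=20: window = (3, 0, 1)
n=21: window = (0, 1, 1)
n=22: window = (1, 1, 0)
n=23: window = (1, 0, 1)
n=24: window = (0, 1, 0)
n=25: window = (1, 0, 3)
n=26: window = (0, 3, 4)
n=27: window = (3, 4, 2)
n=28: window = (4, 2, 0)
n=29: window = (2, 0, 3)
n=30: window = (0, 3, 2)
n=31: window = (3, 2, 3)
n=32: window = (2, 3, 1)
n=33: window = (3, 1, 2)
n=34: window = (1, 2, 1)
n=35: window = (2, 1, 1)
n=36: window = (1, 1, 1)
n=37: window = (1, 1, 3)
n=38: window = (1, 3, 2)
n=39: window = (3, 2, 1)
n=40: window = (2, 1, 2)
…
n=122: window = (4, 0, 1)
n=123: window = (0, 1, 4)
n=124: window = (1, 4, 1)
window at n=124 equals window at n=0 → period = 124

124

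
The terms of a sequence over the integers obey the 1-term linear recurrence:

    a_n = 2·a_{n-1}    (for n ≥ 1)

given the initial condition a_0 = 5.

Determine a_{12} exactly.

a_1 = 2·5 = 10
a_2 = 2·10 = 20
a_3 = 2·20 = 40
a_4 = 2·40 = 80
a_5 = 2·80 = 160
a_6 = 2·160 = 320
a_7 = 2·320 = 640
a_8 = 2·640 = 1280
a_9 = 2·1280 = 2560
a_10 = 2·2560 = 5120
a_11 = 2·5120 = 10240
a_12 = 2·10240 = 20480

20480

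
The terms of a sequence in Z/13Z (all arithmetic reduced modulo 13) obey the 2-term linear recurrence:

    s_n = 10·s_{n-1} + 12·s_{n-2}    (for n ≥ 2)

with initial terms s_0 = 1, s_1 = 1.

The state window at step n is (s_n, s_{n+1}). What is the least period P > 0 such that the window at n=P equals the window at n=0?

n=0: window = (1, 1)
n=1: window = (1, 9)
n=2: window = (9, 11)
n=3: window = (11, 10)
n=4: window = (10, 11)
n=5: window = (11, 9)
n=6: window = (9, 1)
n=7: window = (1, 1)
window at n=7 equals window at n=0 → period = 7

7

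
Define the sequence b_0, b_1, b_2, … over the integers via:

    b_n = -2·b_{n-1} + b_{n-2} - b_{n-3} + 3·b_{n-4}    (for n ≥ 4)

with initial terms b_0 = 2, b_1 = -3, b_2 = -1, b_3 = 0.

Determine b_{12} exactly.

19304

b_4 = -2·0 + 1·-1 + -1·-3 + 3·2 = 8
b_5 = -2·8 + 1·0 + -1·-1 + 3·-3 = -24
b_6 = -2·-24 + 1·8 + -1·0 + 3·-1 = 53
b_7 = -2·53 + 1·-24 + -1·8 + 3·0 = -138
b_8 = -2·-138 + 1·53 + -1·-24 + 3·8 = 377
b_9 = -2·377 + 1·-138 + -1·53 + 3·-24 = -1017
b_10 = -2·-1017 + 1·377 + -1·-138 + 3·53 = 2708
b_11 = -2·2708 + 1·-1017 + -1·377 + 3·-138 = -7224
b_12 = -2·-7224 + 1·2708 + -1·-1017 + 3·377 = 19304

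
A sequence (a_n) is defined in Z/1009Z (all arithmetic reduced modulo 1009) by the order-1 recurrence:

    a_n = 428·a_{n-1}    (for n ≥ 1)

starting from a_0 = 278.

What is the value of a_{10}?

a_1 = 428·278 = 931
a_2 = 428·931 = 922
a_3 = 428·922 = 97
a_4 = 428·97 = 147
a_5 = 428·147 = 358
a_6 = 428·358 = 865
a_7 = 428·865 = 926
a_8 = 428·926 = 800
a_9 = 428·800 = 349
a_10 = 428·349 = 40

40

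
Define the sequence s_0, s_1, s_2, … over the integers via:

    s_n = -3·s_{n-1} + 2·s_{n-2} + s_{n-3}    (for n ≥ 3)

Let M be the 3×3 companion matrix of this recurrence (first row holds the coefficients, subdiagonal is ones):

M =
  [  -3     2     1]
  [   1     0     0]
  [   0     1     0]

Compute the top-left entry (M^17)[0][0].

-1519722798

(M^17)[0][0] is the top entry after applying M 17 times to the unit state (1, 0, 0). Equivalently it is h_{19} for the auxiliary sequence (h_n) obeying the same recurrence with h_2 = 1 and h_i = 0 for 0 ≤ i < 2:
h_3 = -3·1 + 2·0 + 1·0 = -3
h_4 = -3·-3 + 2·1 + 1·0 = 11
h_5 = -3·11 + 2·-3 + 1·1 = -38
h_6 = -3·-38 + 2·11 + 1·-3 = 133
h_7 = -3·133 + 2·-38 + 1·11 = -464
h_8 = -3·-464 + 2·133 + 1·-38 = 1620
h_9 = -3·1620 + 2·-464 + 1·133 = -5655
h_10 = -3·-5655 + 2·1620 + 1·-464 = 19741
h_11 = -3·19741 + 2·-5655 + 1·1620 = -68913
h_12 = -3·-68913 + 2·19741 + 1·-5655 = 240566
h_13 = -3·240566 + 2·-68913 + 1·19741 = -839783
h_14 = -3·-839783 + 2·240566 + 1·-68913 = 2931568
h_15 = -3·2931568 + 2·-839783 + 1·240566 = -10233704
h_16 = -3·-10233704 + 2·2931568 + 1·-839783 = 35724465
h_17 = -3·35724465 + 2·-10233704 + 1·2931568 = -124709235
h_18 = -3·-124709235 + 2·35724465 + 1·-10233704 = 435342931
h_19 = -3·435342931 + 2·-124709235 + 1·35724465 = -1519722798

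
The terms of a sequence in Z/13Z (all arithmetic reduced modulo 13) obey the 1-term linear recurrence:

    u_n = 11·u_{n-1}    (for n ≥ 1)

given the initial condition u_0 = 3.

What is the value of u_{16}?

u_1 = 11·3 = 7
u_2 = 11·7 = 12
u_3 = 11·12 = 2
u_4 = 11·2 = 9
u_5 = 11·9 = 8
u_6 = 11·8 = 10
u_7 = 11·10 = 6
u_8 = 11·6 = 1
u_9 = 11·1 = 11
u_10 = 11·11 = 4
u_11 = 11·4 = 5
u_12 = 11·5 = 3
u_13 = 11·3 = 7
u_14 = 11·7 = 12
u_15 = 11·12 = 2
u_16 = 11·2 = 9

9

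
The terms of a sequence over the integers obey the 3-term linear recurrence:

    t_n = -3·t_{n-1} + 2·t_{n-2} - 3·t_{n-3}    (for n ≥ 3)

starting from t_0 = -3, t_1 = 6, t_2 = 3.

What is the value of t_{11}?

t_3 = -3·3 + 2·6 + -3·-3 = 12
t_4 = -3·12 + 2·3 + -3·6 = -48
t_5 = -3·-48 + 2·12 + -3·3 = 159
t_6 = -3·159 + 2·-48 + -3·12 = -609
t_7 = -3·-609 + 2·159 + -3·-48 = 2289
t_8 = -3·2289 + 2·-609 + -3·159 = -8562
t_9 = -3·-8562 + 2·2289 + -3·-609 = 32091
t_10 = -3·32091 + 2·-8562 + -3·2289 = -120264
t_11 = -3·-120264 + 2·32091 + -3·-8562 = 450660

450660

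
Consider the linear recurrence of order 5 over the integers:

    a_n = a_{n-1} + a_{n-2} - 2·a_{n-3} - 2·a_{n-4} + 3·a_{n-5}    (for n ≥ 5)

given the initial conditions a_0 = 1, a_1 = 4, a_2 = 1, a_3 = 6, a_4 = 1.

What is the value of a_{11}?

36

a_5 = 1·1 + 1·6 + -2·1 + -2·4 + 3·1 = 0
a_6 = 1·0 + 1·1 + -2·6 + -2·1 + 3·4 = -1
a_7 = 1·-1 + 1·0 + -2·1 + -2·6 + 3·1 = -12
a_8 = 1·-12 + 1·-1 + -2·0 + -2·1 + 3·6 = 3
a_9 = 1·3 + 1·-12 + -2·-1 + -2·0 + 3·1 = -4
a_10 = 1·-4 + 1·3 + -2·-12 + -2·-1 + 3·0 = 25
a_11 = 1·25 + 1·-4 + -2·3 + -2·-12 + 3·-1 = 36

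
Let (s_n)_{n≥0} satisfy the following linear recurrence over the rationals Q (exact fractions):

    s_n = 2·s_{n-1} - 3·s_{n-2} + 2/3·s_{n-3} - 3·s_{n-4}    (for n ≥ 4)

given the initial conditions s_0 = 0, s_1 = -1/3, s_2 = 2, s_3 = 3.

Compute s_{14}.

-506426/243

s_4 = 2·3 + -3·2 + 2/3·-1/3 + -3·0 = -2/9
s_5 = 2·-2/9 + -3·3 + 2/3·2 + -3·-1/3 = -64/9
s_6 = 2·-64/9 + -3·-2/9 + 2/3·3 + -3·2 = -158/9
s_7 = 2·-158/9 + -3·-64/9 + 2/3·-2/9 + -3·3 = -619/27
s_8 = 2·-619/27 + -3·-158/9 + 2/3·-64/9 + -3·-2/9 = 74/27
s_9 = 2·74/27 + -3·-619/27 + 2/3·-158/9 + -3·-64/9 = 755/9
s_10 = 2·755/9 + -3·74/27 + 2/3·-619/27 + -3·-158/9 = 15952/81
s_11 = 2·15952/81 + -3·755/9 + 2/3·74/27 + -3·-619/27 = 5746/27
s_12 = 2·5746/27 + -3·15952/81 + 2/3·755/9 + -3·74/27 = -3172/27
s_13 = 2·-3172/27 + -3·5746/27 + 2/3·15952/81 + -3·755/9 = -241489/243
s_14 = 2·-241489/243 + -3·-3172/27 + 2/3·5746/27 + -3·15952/81 = -506426/243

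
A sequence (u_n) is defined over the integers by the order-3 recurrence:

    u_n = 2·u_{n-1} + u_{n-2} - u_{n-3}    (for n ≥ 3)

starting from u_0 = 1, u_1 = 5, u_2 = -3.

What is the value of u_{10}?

u_3 = 2·-3 + 1·5 + -1·1 = -2
u_4 = 2·-2 + 1·-3 + -1·5 = -12
u_5 = 2·-12 + 1·-2 + -1·-3 = -23
u_6 = 2·-23 + 1·-12 + -1·-2 = -56
u_7 = 2·-56 + 1·-23 + -1·-12 = -123
u_8 = 2·-123 + 1·-56 + -1·-23 = -279
u_9 = 2·-279 + 1·-123 + -1·-56 = -625
u_10 = 2·-625 + 1·-279 + -1·-123 = -1406

-1406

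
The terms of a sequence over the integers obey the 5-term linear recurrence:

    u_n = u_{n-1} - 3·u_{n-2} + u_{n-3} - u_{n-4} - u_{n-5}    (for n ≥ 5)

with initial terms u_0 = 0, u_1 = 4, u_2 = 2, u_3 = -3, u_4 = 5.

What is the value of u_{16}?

u_5 = 1·5 + -3·-3 + 1·2 + -1·4 + -1·0 = 12
u_6 = 1·12 + -3·5 + 1·-3 + -1·2 + -1·4 = -12
u_7 = 1·-12 + -3·12 + 1·5 + -1·-3 + -1·2 = -42
u_8 = 1·-42 + -3·-12 + 1·12 + -1·5 + -1·-3 = 4
u_9 = 1·4 + -3·-42 + 1·-12 + -1·12 + -1·5 = 101
u_10 = 1·101 + -3·4 + 1·-42 + -1·-12 + -1·12 = 47
u_11 = 1·47 + -3·101 + 1·4 + -1·-42 + -1·-12 = -198
u_12 = 1·-198 + -3·47 + 1·101 + -1·4 + -1·-42 = -200
u_13 = 1·-200 + -3·-198 + 1·47 + -1·101 + -1·4 = 336
u_14 = 1·336 + -3·-200 + 1·-198 + -1·47 + -1·101 = 590
u_15 = 1·590 + -3·336 + 1·-200 + -1·-198 + -1·47 = -467
u_16 = 1·-467 + -3·590 + 1·336 + -1·-200 + -1·-198 = -1503

-1503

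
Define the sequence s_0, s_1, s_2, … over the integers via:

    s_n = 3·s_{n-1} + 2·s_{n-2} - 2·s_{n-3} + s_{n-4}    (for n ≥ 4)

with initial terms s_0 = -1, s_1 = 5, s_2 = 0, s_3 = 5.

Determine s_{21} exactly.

s_4 = 3·5 + 2·0 + -2·5 + 1·-1 = 4
s_5 = 3·4 + 2·5 + -2·0 + 1·5 = 27
s_6 = 3·27 + 2·4 + -2·5 + 1·0 = 79
s_7 = 3·79 + 2·27 + -2·4 + 1·5 = 288
s_8 = 3·288 + 2·79 + -2·27 + 1·4 = 972
s_9 = 3·972 + 2·288 + -2·79 + 1·27 = 3361
s_10 = 3·3361 + 2·972 + -2·288 + 1·79 = 11530
s_11 = 3·11530 + 2·3361 + -2·972 + 1·288 = 39656
s_12 = 3·39656 + 2·11530 + -2·3361 + 1·972 = 136278
s_13 = 3·136278 + 2·39656 + -2·11530 + 1·3361 = 468447
s_14 = 3·468447 + 2·136278 + -2·39656 + 1·11530 = 1610115
s_15 = 3·1610115 + 2·468447 + -2·136278 + 1·39656 = 5534339
s_16 = 3·5534339 + 2·1610115 + -2·468447 + 1·136278 = 19022631
s_17 = 3·19022631 + 2·5534339 + -2·1610115 + 1·468447 = 65384788
s_18 = 3·65384788 + 2·19022631 + -2·5534339 + 1·1610115 = 224741063
s_19 = 3·224741063 + 2·65384788 + -2·19022631 + 1·5534339 = 772481842
s_20 = 3·772481842 + 2·224741063 + -2·65384788 + 1·19022631 = 2655180707
s_21 = 3·2655180707 + 2·772481842 + -2·224741063 + 1·65384788 = 9126408467

9126408467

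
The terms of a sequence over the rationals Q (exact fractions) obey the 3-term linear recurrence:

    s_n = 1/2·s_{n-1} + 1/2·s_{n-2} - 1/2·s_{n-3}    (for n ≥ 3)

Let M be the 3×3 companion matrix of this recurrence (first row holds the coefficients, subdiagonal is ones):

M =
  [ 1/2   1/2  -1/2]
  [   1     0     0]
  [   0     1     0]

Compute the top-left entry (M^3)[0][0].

1/8

(M^3)[0][0] is the top entry after applying M 3 times to the unit state (1, 0, 0). Equivalently it is h_{5} for the auxiliary sequence (h_n) obeying the same recurrence with h_2 = 1 and h_i = 0 for 0 ≤ i < 2:
h_3 = 1/2·1 + 1/2·0 + -1/2·0 = 1/2
h_4 = 1/2·1/2 + 1/2·1 + -1/2·0 = 3/4
h_5 = 1/2·3/4 + 1/2·1/2 + -1/2·1 = 1/8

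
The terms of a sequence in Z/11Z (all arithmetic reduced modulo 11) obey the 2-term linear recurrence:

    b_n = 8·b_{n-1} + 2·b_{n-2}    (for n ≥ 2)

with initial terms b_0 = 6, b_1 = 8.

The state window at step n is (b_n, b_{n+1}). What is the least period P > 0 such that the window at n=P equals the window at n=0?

15

n=0: window = (6, 8)
n=1: window = (8, 10)
n=2: window = (10, 8)
n=3: window = (8, 7)
n=4: window = (7, 6)
n=5: window = (6, 7)
n=6: window = (7, 2)
n=7: window = (2, 8)
n=8: window = (8, 2)
n=9: window = (2, 10)
n=10: window = (10, 7)
n=11: window = (7, 10)
n=12: window = (10, 6)
n=13: window = (6, 2)
n=14: window = (2, 6)
n=15: window = (6, 8)
window at n=15 equals window at n=0 → period = 15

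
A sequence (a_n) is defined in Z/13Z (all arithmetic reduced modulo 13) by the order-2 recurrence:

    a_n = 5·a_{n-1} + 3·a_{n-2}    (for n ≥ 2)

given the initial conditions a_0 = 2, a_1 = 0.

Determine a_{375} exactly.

a_2 = 5·0 + 3·2 = 6
a_3 = 5·6 + 3·0 = 4
a_4 = 5·4 + 3·6 = 12
a_5 = 5·12 + 3·4 = 7
a_6 = 5·7 + 3·12 = 6
a_7 = 5·6 + 3·7 = 12
a_8 = 5·12 + 3·6 = 0
a_9 = 5·0 + 3·12 = 10
a_10 = 5·10 + 3·0 = 11
a_11 = 5·11 + 3·10 = 7
a_12 = 5·7 + 3·11 = 3
a_13 = 5·3 + 3·7 = 10
a_14 = 5·10 + 3·3 = 7
a_15 = 5·7 + 3·10 = 0
a_16 = 5·0 + 3·7 = 8
a_17 = 5·8 + 3·0 = 1
a_18 = 5·1 + 3·8 = 3
a_19 = 5·3 + 3·1 = 5
a_20 = 5·5 + 3·3 = 8
a_21 = 5·8 + 3·5 = 3
a_22 = 5·3 + 3·8 = 0
a_23 = 5·0 + 3·3 = 9
a_24 = 5·9 + 3·0 = 6
a_25 = 5·6 + 3·9 = 5
a_26 = 5·5 + 3·6 = 4
a_27 = 5·4 + 3·5 = 9
a_28 = 5·9 + 3·4 = 5
a_29 = 5·5 + 3·9 = 0
a_30 = 5·0 + 3·5 = 2
a_31 = 5·2 + 3·0 = 10
a_32 = 5·10 + 3·2 = 4
a_33 = 5·4 + 3·10 = 11
a_34 = 5·11 + 3·4 = 2
a_35 = 5·2 + 3·11 = 4
a_36 = 5·4 + 3·2 = 0
a_37 = 5·0 + 3·4 = 12
a_38 = 5·12 + 3·0 = 8
a_39 = 5·8 + 3·12 = 11
a_40 = 5·11 + 3·8 = 1
a_41 = 5·1 + 3·11 = 12
a_42 = 5·12 + 3·1 = 11
a_43 = 5·11 + 3·12 = 0
a_44 = 5·0 + 3·11 = 7
a_45 = 5·7 + 3·0 = 9
a_46 = 5·9 + 3·7 = 1
a_47 = 5·1 + 3·9 = 6
a_48 = 5·6 + 3·1 = 7
a_49 = 5·7 + 3·6 = 1
a_50 = 5·1 + 3·7 = 0
a_51 = 5·0 + 3·1 = 3
a_52 = 5·3 + 3·0 = 2
a_53 = 5·2 + 3·3 = 6
a_54 = 5·6 + 3·2 = 10
a_55 = 5·10 + 3·6 = 3
a_56 = 5·3 + 3·10 = 6
a_57 = 5·6 + 3·3 = 0
a_58 = 5·0 + 3·6 = 5
a_59 = 5·5 + 3·0 = 12
a_60 = 5·12 + 3·5 = 10
a_61 = 5·10 + 3·12 = 8
a_62 = 5·8 + 3·10 = 5
a_63 = 5·5 + 3·8 = 10
a_64 = 5·10 + 3·5 = 0
a_65 = 5·0 + 3·10 = 4
a_66 = 5·4 + 3·0 = 7
a_67 = 5·7 + 3·4 = 8
a_68 = 5·8 + 3·7 = 9
a_69 = 5·9 + 3·8 = 4
a_70 = 5·4 + 3·9 = 8
a_71 = 5·8 + 3·4 = 0
a_72 = 5·0 + 3·8 = 11
a_73 = 5·11 + 3·0 = 3
a_74 = 5·3 + 3·11 = 9
a_75 = 5·9 + 3·3 = 2
a_76 = 5·2 + 3·9 = 11
a_77 = 5·11 + 3·2 = 9
a_78 = 5·9 + 3·11 = 0
a_79 = 5·0 + 3·9 = 1
a_80 = 5·1 + 3·0 = 5
a_81 = 5·5 + 3·1 = 2
a_82 = 5·2 + 3·5 = 12
a_83 = 5·12 + 3·2 = 1
a_84 = 5·1 + 3·12 = 2
a_85 = 5·2 + 3·1 = 0
(a_84, a_85) = (2, 0) = (a_0, a_1), so the sequence has period 84.
375 ≡ 39 (mod 84), hence a_375 = a_39 = 11.

11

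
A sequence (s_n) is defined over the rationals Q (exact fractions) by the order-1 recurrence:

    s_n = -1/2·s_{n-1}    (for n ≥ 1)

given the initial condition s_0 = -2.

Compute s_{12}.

s_1 = -1/2·-2 = 1
s_2 = -1/2·1 = -1/2
s_3 = -1/2·-1/2 = 1/4
s_4 = -1/2·1/4 = -1/8
s_5 = -1/2·-1/8 = 1/16
s_6 = -1/2·1/16 = -1/32
s_7 = -1/2·-1/32 = 1/64
s_8 = -1/2·1/64 = -1/128
s_9 = -1/2·-1/128 = 1/256
s_10 = -1/2·1/256 = -1/512
s_11 = -1/2·-1/512 = 1/1024
s_12 = -1/2·1/1024 = -1/2048

-1/2048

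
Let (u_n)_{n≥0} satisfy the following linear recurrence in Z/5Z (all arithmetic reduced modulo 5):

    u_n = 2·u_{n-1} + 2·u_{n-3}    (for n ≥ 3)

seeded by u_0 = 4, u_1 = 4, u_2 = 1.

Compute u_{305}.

u_3 = 2·1 + 0·4 + 2·4 = 0
u_4 = 2·0 + 0·1 + 2·4 = 3
u_5 = 2·3 + 0·0 + 2·1 = 3
u_6 = 2·3 + 0·3 + 2·0 = 1
u_7 = 2·1 + 0·3 + 2·3 = 3
u_8 = 2·3 + 0·1 + 2·3 = 2
u_9 = 2·2 + 0·3 + 2·1 = 1
u_10 = 2·1 + 0·2 + 2·3 = 3
u_11 = 2·3 + 0·1 + 2·2 = 0
u_12 = 2·0 + 0·3 + 2·1 = 2
u_13 = 2·2 + 0·0 + 2·3 = 0
u_14 = 2·0 + 0·2 + 2·0 = 0
u_15 = 2·0 + 0·0 + 2·2 = 4
u_16 = 2·4 + 0·0 + 2·0 = 3
u_17 = 2·3 + 0·4 + 2·0 = 1
u_18 = 2·1 + 0·3 + 2·4 = 0
u_19 = 2·0 + 0·1 + 2·3 = 1
u_20 = 2·1 + 0·0 + 2·1 = 4
u_21 = 2·4 + 0·1 + 2·0 = 3
u_22 = 2·3 + 0·4 + 2·1 = 3
u_23 = 2·3 + 0·3 + 2·4 = 4
u_24 = 2·4 + 0·3 + 2·3 = 4
u_25 = 2·4 + 0·4 + 2·3 = 4
u_26 = 2·4 + 0·4 + 2·4 = 1
(u_24, u_25, u_26) = (4, 4, 1) = (u_0, u_1, u_2), so the sequence has period 24.
305 ≡ 17 (mod 24), hence u_305 = u_17 = 1.

1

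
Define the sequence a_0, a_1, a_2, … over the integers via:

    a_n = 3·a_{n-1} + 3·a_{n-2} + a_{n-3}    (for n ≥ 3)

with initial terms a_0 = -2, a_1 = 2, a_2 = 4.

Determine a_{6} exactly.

a_3 = 3·4 + 3·2 + 1·-2 = 16
a_4 = 3·16 + 3·4 + 1·2 = 62
a_5 = 3·62 + 3·16 + 1·4 = 238
a_6 = 3·238 + 3·62 + 1·16 = 916

916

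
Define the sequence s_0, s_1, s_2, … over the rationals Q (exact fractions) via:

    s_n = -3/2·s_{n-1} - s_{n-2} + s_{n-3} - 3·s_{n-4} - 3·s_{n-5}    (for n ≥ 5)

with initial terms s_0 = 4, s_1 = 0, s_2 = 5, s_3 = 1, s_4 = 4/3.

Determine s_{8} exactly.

-89/12

s_5 = -3/2·4/3 + -1·1 + 1·5 + -3·0 + -3·4 = -10
s_6 = -3/2·-10 + -1·4/3 + 1·1 + -3·5 + -3·0 = -1/3
s_7 = -3/2·-1/3 + -1·-10 + 1·4/3 + -3·1 + -3·5 = -37/6
s_8 = -3/2·-37/6 + -1·-1/3 + 1·-10 + -3·4/3 + -3·1 = -89/12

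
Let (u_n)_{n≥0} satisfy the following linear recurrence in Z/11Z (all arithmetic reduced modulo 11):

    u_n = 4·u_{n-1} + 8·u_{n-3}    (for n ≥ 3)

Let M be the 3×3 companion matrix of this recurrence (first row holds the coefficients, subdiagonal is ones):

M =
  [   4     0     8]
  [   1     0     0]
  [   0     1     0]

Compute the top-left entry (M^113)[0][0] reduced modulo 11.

10

(M^113)[0][0] is the top entry after applying M 113 times to the unit state (1, 0, 0). Equivalently it is h_{115} for the auxiliary sequence (h_n) obeying the same recurrence with h_2 = 1 and h_i = 0 for 0 ≤ i < 2:
h_3 = 4·1 + 0·0 + 8·0 = 4
h_4 = 4·4 + 0·1 + 8·0 = 5
h_5 = 4·5 + 0·4 + 8·1 = 6
h_6 = 4·6 + 0·5 + 8·4 = 1
h_7 = 4·1 + 0·6 + 8·5 = 0
h_8 = 4·0 + 0·1 + 8·6 = 4
h_9 = 4·4 + 0·0 + 8·1 = 2
h_10 = 4·2 + 0·4 + 8·0 = 8
h_11 = 4·8 + 0·2 + 8·4 = 9
h_12 = 4·9 + 0·8 + 8·2 = 8
h_13 = 4·8 + 0·9 + 8·8 = 8
h_14 = 4·8 + 0·8 + 8·9 = 5
h_15 = 4·5 + 0·8 + 8·8 = 7
h_16 = 4·7 + 0·5 + 8·8 = 4
h_17 = 4·4 + 0·7 + 8·5 = 1
h_18 = 4·1 + 0·4 + 8·7 = 5
h_19 = 4·5 + 0·1 + 8·4 = 8
h_20 = 4·8 + 0·5 + 8·1 = 7
h_21 = 4·7 + 0·8 + 8·5 = 2
h_22 = 4·2 + 0·7 + 8·8 = 6
h_23 = 4·6 + 0·2 + 8·7 = 3
h_24 = 4·3 + 0·6 + 8·2 = 6
h_25 = 4·6 + 0·3 + 8·6 = 6
h_26 = 4·6 + 0·6 + 8·3 = 4
h_27 = 4·4 + 0·6 + 8·6 = 9
h_28 = 4·9 + 0·4 + 8·6 = 7
h_29 = 4·7 + 0·9 + 8·4 = 5
h_30 = 4·5 + 0·7 + 8·9 = 4
h_31 = 4·4 + 0·5 + 8·7 = 6
h_32 = 4·6 + 0·4 + 8·5 = 9
h_33 = 4·9 + 0·6 + 8·4 = 2
h_34 = 4·2 + 0·9 + 8·6 = 1
h_35 = 4·1 + 0·2 + 8·9 = 10
h_36 = 4·10 + 0·1 + 8·2 = 1
h_37 = 4·1 + 0·10 + 8·1 = 1
h_38 = 4·1 + 0·1 + 8·10 = 7
h_39 = 4·7 + 0·1 + 8·1 = 3
h_40 = 4·3 + 0·7 + 8·1 = 9
h_41 = 4·9 + 0·3 + 8·7 = 4
h_42 = 4·4 + 0·9 + 8·3 = 7
h_43 = 4·7 + 0·4 + 8·9 = 1
h_44 = 4·1 + 0·7 + 8·4 = 3
h_45 = 4·3 + 0·1 + 8·7 = 2
h_46 = 4·2 + 0·3 + 8·1 = 5
h_47 = 4·5 + 0·2 + 8·3 = 0
h_48 = 4·0 + 0·5 + 8·2 = 5
h_49 = 4·5 + 0·0 + 8·5 = 5
h_50 = 4·5 + 0·5 + 8·0 = 9
h_51 = 4·9 + 0·5 + 8·5 = 10
h_52 = 4·10 + 0·9 + 8·5 = 3
h_53 = 4·3 + 0·10 + 8·9 = 7
h_54 = 4·7 + 0·3 + 8·10 = 9
h_55 = 4·9 + 0·7 + 8·3 = 5
h_56 = 4·5 + 0·9 + 8·7 = 10
h_57 = 4·10 + 0·5 + 8·9 = 2
h_58 = 4·2 + 0·10 + 8·5 = 4
h_59 = 4·4 + 0·2 + 8·10 = 8
h_60 = 4·8 + 0·4 + 8·2 = 4
h_61 = 4·4 + 0·8 + 8·4 = 4
h_62 = 4·4 + 0·4 + 8·8 = 3
h_63 = 4·3 + 0·4 + 8·4 = 0
h_64 = 4·0 + 0·3 + 8·4 = 10
h_65 = 4·10 + 0·0 + 8·3 = 9
h_66 = 4·9 + 0·10 + 8·0 = 3
h_67 = 4·3 + 0·9 + 8·10 = 4
h_68 = 4·4 + 0·3 + 8·9 = 0
h_69 = 4·0 + 0·4 + 8·3 = 2
h_70 = 4·2 + 0·0 + 8·4 = 7
h_71 = 4·7 + 0·2 + 8·0 = 6
h_72 = 4·6 + 0·7 + 8·2 = 7
h_73 = 4·7 + 0·6 + 8·7 = 7
h_74 = 4·7 + 0·7 + 8·6 = 10
h_75 = 4·10 + 0·7 + 8·7 = 8
h_76 = 4·8 + 0·10 + 8·7 = 0
h_77 = 4·0 + 0·8 + 8·10 = 3
h_78 = 4·3 + 0·0 + 8·8 = 10
h_79 = 4·10 + 0·3 + 8·0 = 7
h_80 = 4·7 + 0·10 + 8·3 = 8
h_81 = 4·8 + 0·7 + 8·10 = 2
h_82 = 4·2 + 0·8 + 8·7 = 9
h_83 = 4·9 + 0·2 + 8·8 = 1
h_84 = 4·1 + 0·9 + 8·2 = 9
h_85 = 4·9 + 0·1 + 8·9 = 9
h_86 = 4·9 + 0·9 + 8·1 = 0
h_87 = 4·0 + 0·9 + 8·9 = 6
h_88 = 4·6 + 0·0 + 8·9 = 8
h_89 = 4·8 + 0·6 + 8·0 = 10
h_90 = 4·10 + 0·8 + 8·6 = 0
h_91 = 4·0 + 0·10 + 8·8 = 9
h_92 = 4·9 + 0·0 + 8·10 = 6
h_93 = 4·6 + 0·9 + 8·0 = 2
h_94 = 4·2 + 0·6 + 8·9 = 3
h_95 = 4·3 + 0·2 + 8·6 = 5
h_96 = 4·5 + 0·3 + 8·2 = 3
h_97 = 4·3 + 0·5 + 8·3 = 3
h_98 = 4·3 + 0·3 + 8·5 = 8
h_99 = 4·8 + 0·3 + 8·3 = 1
h_100 = 4·1 + 0·8 + 8·3 = 6
h_101 = 4·6 + 0·1 + 8·8 = 0
h_102 = 4·0 + 0·6 + 8·1 = 8
h_103 = 4·8 + 0·0 + 8·6 = 3
h_104 = 4·3 + 0·8 + 8·0 = 1
h_105 = 4·1 + 0·3 + 8·8 = 2
h_106 = 4·2 + 0·1 + 8·3 = 10
h_107 = 4·10 + 0·2 + 8·1 = 4
h_108 = 4·4 + 0·10 + 8·2 = 10
h_109 = 4·10 + 0·4 + 8·10 = 10
h_110 = 4·10 + 0·10 + 8·4 = 6
h_111 = 4·6 + 0·10 + 8·10 = 5
h_112 = 4·5 + 0·6 + 8·10 = 1
h_113 = 4·1 + 0·5 + 8·6 = 8
h_114 = 4·8 + 0·1 + 8·5 = 6
h_115 = 4·6 + 0·8 + 8·1 = 10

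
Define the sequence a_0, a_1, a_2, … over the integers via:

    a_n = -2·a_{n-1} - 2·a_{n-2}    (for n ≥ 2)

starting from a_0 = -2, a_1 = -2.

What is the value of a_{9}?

a_2 = -2·-2 + -2·-2 = 8
a_3 = -2·8 + -2·-2 = -12
a_4 = -2·-12 + -2·8 = 8
a_5 = -2·8 + -2·-12 = 8
a_6 = -2·8 + -2·8 = -32
a_7 = -2·-32 + -2·8 = 48
a_8 = -2·48 + -2·-32 = -32
a_9 = -2·-32 + -2·48 = -32

-32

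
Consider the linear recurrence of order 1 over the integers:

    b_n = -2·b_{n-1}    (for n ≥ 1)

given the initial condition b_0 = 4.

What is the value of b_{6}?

b_1 = -2·4 = -8
b_2 = -2·-8 = 16
b_3 = -2·16 = -32
b_4 = -2·-32 = 64
b_5 = -2·64 = -128
b_6 = -2·-128 = 256

256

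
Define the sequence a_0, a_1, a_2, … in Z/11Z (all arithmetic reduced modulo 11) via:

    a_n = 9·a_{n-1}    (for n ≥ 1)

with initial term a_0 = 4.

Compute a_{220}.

a_1 = 9·4 = 3
a_2 = 9·3 = 5
a_3 = 9·5 = 1
a_4 = 9·1 = 9
a_5 = 9·9 = 4
(a_5) = (4) = (a_0), so the sequence has period 5.
220 ≡ 0 (mod 5), hence a_220 = a_0 = 4.

4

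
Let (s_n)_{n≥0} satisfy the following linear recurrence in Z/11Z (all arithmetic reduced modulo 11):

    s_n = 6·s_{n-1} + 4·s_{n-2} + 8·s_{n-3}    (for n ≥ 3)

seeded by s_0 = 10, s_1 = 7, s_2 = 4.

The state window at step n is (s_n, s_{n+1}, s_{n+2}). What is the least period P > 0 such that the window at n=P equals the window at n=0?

n=0: window = (10, 7, 4)
n=1: window = (7, 4, 0)
n=2: window = (4, 0, 6)
n=3: window = (0, 6, 2)
n=4: window = (6, 2, 3)
n=5: window = (2, 3, 8)
n=6: window = (3, 8, 10)
n=7: window = (8, 10, 6)
n=8: window = (10, 6, 8)
n=9: window = (6, 8, 9)
n=10: window = (8, 9, 2)
n=11: window = (9, 2, 2)
n=12: window = (2, 2, 4)
n=13: window = (2, 4, 4)
n=14: window = (4, 4, 1)
n=15: window = (4, 1, 10)
n=16: window = (1, 10, 8)
n=17: window = (10, 8, 8)
n=18: window = (8, 8, 6)
n=19: window = (8, 6, 0)
n=20: window = (6, 0, 0)
n=21: window = (0, 0, 4)
n=22: window = (0, 4, 2)
n=23: window = (4, 2, 6)
n=24: window = (2, 6, 10)
n=25: window = (6, 10, 1)
n=26: window = (10, 1, 6)
n=27: window = (1, 6, 10)
n=28: window = (6, 10, 4)
n=29: window = (10, 4, 2)
n=30: window = (4, 2, 9)
n=31: window = (2, 9, 6)
n=32: window = (9, 6, 0)
n=33: window = (6, 0, 8)
n=34: window = (0, 8, 8)
n=35: window = (8, 8, 3)
n=36: window = (8, 3, 4)
n=37: window = (3, 4, 1)
n=38: window = (4, 1, 2)
n=39: window = (1, 2, 4)
n=40: window = (2, 4, 7)
…
n=108: window = (1, 4, 10)
n=109: window = (4, 10, 7)
n=110: window = (10, 7, 4)
window at n=110 equals window at n=0 → period = 110

110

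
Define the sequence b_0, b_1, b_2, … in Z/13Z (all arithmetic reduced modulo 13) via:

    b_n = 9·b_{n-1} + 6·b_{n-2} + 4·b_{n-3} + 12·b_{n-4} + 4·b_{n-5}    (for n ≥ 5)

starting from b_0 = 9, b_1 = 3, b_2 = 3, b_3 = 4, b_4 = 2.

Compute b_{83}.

6

b_5 = 9·2 + 6·4 + 4·3 + 12·3 + 4·9 = 9
b_6 = 9·9 + 6·2 + 4·4 + 12·3 + 4·3 = 1
b_7 = 9·1 + 6·9 + 4·2 + 12·4 + 4·3 = 1
b_8 = 9·1 + 6·1 + 4·9 + 12·2 + 4·4 = 0
b_9 = 9·0 + 6·1 + 4·1 + 12·9 + 4·2 = 9
b_10 = 9·9 + 6·0 + 4·1 + 12·1 + 4·9 = 3
b_11 = 9·3 + 6·9 + 4·0 + 12·1 + 4·1 = 6
b_12 = 9·6 + 6·3 + 4·9 + 12·0 + 4·1 = 8
b_13 = 9·8 + 6·6 + 4·3 + 12·9 + 4·0 = 7
b_14 = 9·7 + 6·8 + 4·6 + 12·3 + 4·9 = 12
b_15 = 9·12 + 6·7 + 4·8 + 12·6 + 4·3 = 6
b_16 = 9·6 + 6·12 + 4·7 + 12·8 + 4·6 = 1
b_17 = 9·1 + 6·6 + 4·12 + 12·7 + 4·8 = 1
b_18 = 9·1 + 6·1 + 4·6 + 12·12 + 4·7 = 3
b_19 = 9·3 + 6·1 + 4·1 + 12·6 + 4·12 = 1
b_20 = 9·1 + 6·3 + 4·1 + 12·1 + 4·6 = 2
b_21 = 9·2 + 6·1 + 4·3 + 12·1 + 4·1 = 0
b_22 = 9·0 + 6·2 + 4·1 + 12·3 + 4·1 = 4
b_23 = 9·4 + 6·0 + 4·2 + 12·1 + 4·3 = 3
b_24 = 9·3 + 6·4 + 4·0 + 12·2 + 4·1 = 1
b_25 = 9·1 + 6·3 + 4·4 + 12·0 + 4·2 = 12
b_26 = 9·12 + 6·1 + 4·3 + 12·4 + 4·0 = 5
b_27 = 9·5 + 6·12 + 4·1 + 12·3 + 4·4 = 4
b_28 = 9·4 + 6·5 + 4·12 + 12·1 + 4·3 = 8
b_29 = 9·8 + 6·4 + 4·5 + 12·12 + 4·1 = 4
b_30 = 9·4 + 6·8 + 4·4 + 12·5 + 4·12 = 0
b_31 = 9·0 + 6·4 + 4·8 + 12·4 + 4·5 = 7
b_32 = 9·7 + 6·0 + 4·4 + 12·8 + 4·4 = 9
b_33 = 9·9 + 6·7 + 4·0 + 12·4 + 4·8 = 8
b_34 = 9·8 + 6·9 + 4·7 + 12·0 + 4·4 = 1
b_35 = 9·1 + 6·8 + 4·9 + 12·7 + 4·0 = 8
b_36 = 9·8 + 6·1 + 4·8 + 12·9 + 4·7 = 12
b_37 = 9·12 + 6·8 + 4·1 + 12·8 + 4·9 = 6
b_38 = 9·6 + 6·12 + 4·8 + 12·1 + 4·8 = 7
b_39 = 9·7 + 6·6 + 4·12 + 12·8 + 4·1 = 0
b_40 = 9·0 + 6·7 + 4·6 + 12·12 + 4·8 = 8
b_41 = 9·8 + 6·0 + 4·7 + 12·6 + 4·12 = 12
b_42 = 9·12 + 6·8 + 4·0 + 12·7 + 4·6 = 4
b_43 = 9·4 + 6·12 + 4·8 + 12·0 + 4·7 = 12
b_44 = 9·12 + 6·4 + 4·12 + 12·8 + 4·0 = 3
b_45 = 9·3 + 6·12 + 4·4 + 12·12 + 4·8 = 5
b_46 = 9·5 + 6·3 + 4·12 + 12·4 + 4·12 = 12
b_47 = 9·12 + 6·5 + 4·3 + 12·12 + 4·4 = 11
b_48 = 9·11 + 6·12 + 4·5 + 12·3 + 4·12 = 2
b_49 = 9·2 + 6·11 + 4·12 + 12·5 + 4·3 = 9
b_50 = 9·9 + 6·2 + 4·11 + 12·12 + 4·5 = 2
b_51 = 9·2 + 6·9 + 4·2 + 12·11 + 4·12 = 0
b_52 = 9·0 + 6·2 + 4·9 + 12·2 + 4·11 = 12
b_53 = 9·12 + 6·0 + 4·2 + 12·9 + 4·2 = 11
b_54 = 9·11 + 6·12 + 4·0 + 12·2 + 4·9 = 10
b_55 = 9·10 + 6·11 + 4·12 + 12·0 + 4·2 = 4
b_56 = 9·4 + 6·10 + 4·11 + 12·12 + 4·0 = 11
b_57 = 9·11 + 6·4 + 4·10 + 12·11 + 4·12 = 5
b_58 = 9·5 + 6·11 + 4·4 + 12·10 + 4·11 = 5
b_59 = 9·5 + 6·5 + 4·11 + 12·4 + 4·10 = 12
b_60 = 9·12 + 6·5 + 4·5 + 12·11 + 4·4 = 7
b_61 = 9·7 + 6·12 + 4·5 + 12·5 + 4·11 = 12
b_62 = 9·12 + 6·7 + 4·12 + 12·5 + 4·5 = 5
b_63 = 9·5 + 6·12 + 4·7 + 12·12 + 4·5 = 10
b_64 = 9·10 + 6·5 + 4·12 + 12·7 + 4·12 = 1
b_65 = 9·1 + 6·10 + 4·5 + 12·12 + 4·7 = 1
b_66 = 9·1 + 6·1 + 4·10 + 12·5 + 4·12 = 7
b_67 = 9·7 + 6·1 + 4·1 + 12·10 + 4·5 = 5
b_68 = 9·5 + 6·7 + 4·1 + 12·1 + 4·10 = 0
b_69 = 9·0 + 6·5 + 4·7 + 12·1 + 4·1 = 9
b_70 = 9·9 + 6·0 + 4·5 + 12·7 + 4·1 = 7
b_71 = 9·7 + 6·9 + 4·0 + 12·5 + 4·7 = 10
b_72 = 9·10 + 6·7 + 4·9 + 12·0 + 4·5 = 6
b_73 = 9·6 + 6·10 + 4·7 + 12·9 + 4·0 = 3
b_74 = 9·3 + 6·6 + 4·10 + 12·7 + 4·9 = 2
b_75 = 9·2 + 6·3 + 4·6 + 12·10 + 4·7 = 0
b_76 = 9·0 + 6·2 + 4·3 + 12·6 + 4·10 = 6
b_77 = 9·6 + 6·0 + 4·2 + 12·3 + 4·6 = 5
b_78 = 9·5 + 6·6 + 4·0 + 12·2 + 4·3 = 0
b_79 = 9·0 + 6·5 + 4·6 + 12·0 + 4·2 = 10
b_80 = 9·10 + 6·0 + 4·5 + 12·6 + 4·0 = 0
b_81 = 9·0 + 6·10 + 4·0 + 12·5 + 4·6 = 1
b_82 = 9·1 + 6·0 + 4·10 + 12·0 + 4·5 = 4
b_83 = 9·4 + 6·1 + 4·0 + 12·10 + 4·0 = 6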